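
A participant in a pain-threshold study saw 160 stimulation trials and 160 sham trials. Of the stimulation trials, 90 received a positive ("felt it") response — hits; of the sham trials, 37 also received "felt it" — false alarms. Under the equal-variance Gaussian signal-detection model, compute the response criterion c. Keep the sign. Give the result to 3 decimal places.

H = 90/160 = 0.5625
FA = 37/160 = 0.2313
z(H) = 0.1573
z(FA) = -0.7346
c = −½·[z(H) + z(FA)] = −0.5 × (0.1573 + (-0.7346)) = 0.28865

c = 0.289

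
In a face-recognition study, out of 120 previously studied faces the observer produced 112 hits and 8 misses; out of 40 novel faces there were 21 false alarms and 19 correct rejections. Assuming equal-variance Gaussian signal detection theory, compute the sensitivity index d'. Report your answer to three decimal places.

d' = 1.438

H = 112/120 = 0.9333
FA = 21/40 = 0.5250
Φ⁻¹(H) = Φ⁻¹(0.9333) = 1.5008
Φ⁻¹(FA) = Φ⁻¹(0.5250) = 0.0627
d' = z(H) − z(FA) = 1.5008 − 0.0627 = 1.4381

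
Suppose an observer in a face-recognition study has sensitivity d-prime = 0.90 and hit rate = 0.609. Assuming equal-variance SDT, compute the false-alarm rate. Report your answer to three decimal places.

z(hit rate) = z(0.609) = 0.2767
z(FA) = z(H) − d' = 0.2767 − 0.90 = -0.6233
false-alarm rate = Φ(-0.6233) = 0.2665

false-alarm rate = 0.267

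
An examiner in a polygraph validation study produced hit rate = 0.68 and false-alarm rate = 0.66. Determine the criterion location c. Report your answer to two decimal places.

z(H) = z(0.68) = 0.468
z(FA) = z(0.66) = 0.412
c = −½·[z(H) + z(FA)] = −0.5 × (0.468 + 0.412) = -0.440

c = -0.44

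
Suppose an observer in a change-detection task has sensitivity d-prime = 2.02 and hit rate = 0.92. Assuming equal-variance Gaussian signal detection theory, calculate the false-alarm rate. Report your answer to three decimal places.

z(hit rate) = z(0.92) = 1.4051
z(FA) = z(H) − d' = 1.4051 − 2.02 = -0.6149
false-alarm rate = Φ(-0.6149) = 0.2693

false-alarm rate = 0.269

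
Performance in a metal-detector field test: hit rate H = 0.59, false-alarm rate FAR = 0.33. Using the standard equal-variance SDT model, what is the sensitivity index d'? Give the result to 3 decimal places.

Φ⁻¹(H) = 0.2275
Φ⁻¹(FA) = -0.4399
d' = z(H) − z(FA) = 0.2275 − (-0.4399) = 0.6674

d' = 0.667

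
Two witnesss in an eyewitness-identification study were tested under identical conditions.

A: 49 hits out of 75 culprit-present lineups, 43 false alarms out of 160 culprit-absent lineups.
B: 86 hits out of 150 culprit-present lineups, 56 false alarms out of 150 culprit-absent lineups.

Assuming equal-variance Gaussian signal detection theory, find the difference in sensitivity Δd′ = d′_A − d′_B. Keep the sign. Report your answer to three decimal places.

A: z(0.6533) = 0.3942, z(0.2687) = -0.6167, d' = 1.0109
B: z(0.5733) = 0.1848, z(0.3733) = -0.3231, d' = 0.5079
Δd' = d'_A − d'_B = 1.0109 − 0.5079 = 0.5030
A has the higher sensitivity.

Δd′ = 0.503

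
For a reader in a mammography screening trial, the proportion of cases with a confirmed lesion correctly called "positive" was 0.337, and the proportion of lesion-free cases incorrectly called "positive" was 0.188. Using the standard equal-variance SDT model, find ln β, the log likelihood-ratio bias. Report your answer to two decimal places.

ln β = 0.30

z(H) = -0.421
z(FA) = -0.885
ln β = −½·[z(H)² − z(FA)²] = −0.5 × (0.177 − 0.783) = 0.303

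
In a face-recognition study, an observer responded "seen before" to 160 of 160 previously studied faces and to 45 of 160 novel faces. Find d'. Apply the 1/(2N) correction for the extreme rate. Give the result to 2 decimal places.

d' = 3.31

The hit rate is 160/160 = 1, so apply the 1/(2N) correction: H → 1 − 1/(2·160) = 0.99687.
z(H) = z(0.99687) = 2.734
z(FA) = z(0.28125) = -0.579
d' = 2.734 − (-0.579) = 3.313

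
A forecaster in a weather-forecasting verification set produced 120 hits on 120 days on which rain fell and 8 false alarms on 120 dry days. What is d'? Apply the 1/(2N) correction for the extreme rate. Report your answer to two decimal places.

d' = 4.14

The hit rate is 120/120 = 1, so apply the 1/(2N) correction: H → 1 − 1/(2·120) = 0.99583.
z(H) = z(0.99583) = 2.638
z(FA) = z(0.06667) = -1.501
d' = 2.638 − (-1.501) = 4.139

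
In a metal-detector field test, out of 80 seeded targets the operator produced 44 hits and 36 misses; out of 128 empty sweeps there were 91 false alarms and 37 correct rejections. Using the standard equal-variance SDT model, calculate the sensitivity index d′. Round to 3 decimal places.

d′ = -0.430

H = 44/80 = 0.5500
FA = 91/128 = 0.7109
z(H) = 0.1257
z(FA) = 0.5560
d' = z(H) − z(FA) = 0.1257 − 0.5560 = -0.4303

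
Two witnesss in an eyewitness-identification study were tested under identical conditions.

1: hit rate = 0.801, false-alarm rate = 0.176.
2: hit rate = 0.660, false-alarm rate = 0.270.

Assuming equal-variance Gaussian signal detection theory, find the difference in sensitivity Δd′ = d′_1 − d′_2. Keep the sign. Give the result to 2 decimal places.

Δd′ = 0.75

1: z(0.801) = 0.845, z(0.176) = -0.931, d' = 1.776
2: z(0.660) = 0.412, z(0.270) = -0.613, d' = 1.025
Δd' = d'_1 − d'_2 = 1.776 − 1.025 = 0.751
1 has the higher sensitivity.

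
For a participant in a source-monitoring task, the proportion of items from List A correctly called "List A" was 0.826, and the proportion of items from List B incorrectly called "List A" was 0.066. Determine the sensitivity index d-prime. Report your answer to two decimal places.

z(H) = z(0.826) = 0.938
z(FA) = z(0.066) = -1.506
d' = z(H) − z(FA) = 0.938 − (-1.506) = 2.444

d-prime = 2.44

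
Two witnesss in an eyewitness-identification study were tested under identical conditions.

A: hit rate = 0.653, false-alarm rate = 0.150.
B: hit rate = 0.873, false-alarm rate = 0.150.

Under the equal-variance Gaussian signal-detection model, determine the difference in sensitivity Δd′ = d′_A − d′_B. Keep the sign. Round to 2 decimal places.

A: z(0.653) = 0.393, z(0.150) = -1.036, d' = 1.429
B: z(0.873) = 1.141, z(0.150) = -1.036, d' = 2.177
Δd' = d'_A − d'_B = 1.429 − 2.177 = -0.748
B has the higher sensitivity.

Δd′ = -0.75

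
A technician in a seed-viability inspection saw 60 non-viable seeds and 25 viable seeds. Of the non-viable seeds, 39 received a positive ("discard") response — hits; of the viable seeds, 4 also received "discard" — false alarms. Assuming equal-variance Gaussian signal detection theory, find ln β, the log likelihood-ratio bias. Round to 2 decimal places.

ln β = 0.42

H = 39/60 = 0.6500
FA = 4/25 = 0.1600
Φ⁻¹(0.6500) = 0.385, Φ⁻¹(0.1600) = -0.994
ln β = −½·[z(H)² − z(FA)²] = −0.5 × (0.148 − 0.988) = 0.420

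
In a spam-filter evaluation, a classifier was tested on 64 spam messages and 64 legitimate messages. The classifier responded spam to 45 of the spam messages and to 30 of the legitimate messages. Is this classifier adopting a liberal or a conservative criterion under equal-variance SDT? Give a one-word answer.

z(H) = 0.533, z(FA) = -0.078
c = −½·(z(H) + z(FA)) = -0.2275
c < 0 → liberal criterion (biased toward responding “yes”).

liberal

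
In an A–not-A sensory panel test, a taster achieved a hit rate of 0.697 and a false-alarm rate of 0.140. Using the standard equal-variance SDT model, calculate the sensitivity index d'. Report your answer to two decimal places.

z(0.697) = 0.516, z(0.140) = -1.080
d' = z(H) − z(FA) = 0.516 − (-1.080) = 1.596

d' = 1.60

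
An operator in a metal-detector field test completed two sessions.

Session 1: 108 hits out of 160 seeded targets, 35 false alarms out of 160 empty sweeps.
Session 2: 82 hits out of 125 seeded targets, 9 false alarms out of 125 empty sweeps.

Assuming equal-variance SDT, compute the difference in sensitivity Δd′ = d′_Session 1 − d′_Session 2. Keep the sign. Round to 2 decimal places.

Δd′ = -0.63

Session 1: z(0.6750) = 0.454, z(0.2188) = -0.776, d' = 1.230
Session 2: z(0.6560) = 0.402, z(0.0720) = -1.461, d' = 1.863
Δd' = d'_Session 1 − d'_Session 2 = 1.230 − 1.863 = -0.633
Session 2 has the higher sensitivity.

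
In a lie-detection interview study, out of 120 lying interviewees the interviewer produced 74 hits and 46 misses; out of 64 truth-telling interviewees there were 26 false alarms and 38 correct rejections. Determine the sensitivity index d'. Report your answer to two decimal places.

H = 74/120 = 0.6167
FA = 26/64 = 0.4062
z(H) = 0.2968
z(FA) = -0.2373
d' = z(H) − z(FA) = 0.2968 − (-0.2373) = 0.5341

d' = 0.53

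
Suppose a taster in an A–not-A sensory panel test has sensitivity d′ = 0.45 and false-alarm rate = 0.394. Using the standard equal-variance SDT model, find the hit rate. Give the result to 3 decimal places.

hit rate = 0.572

z(false-alarm rate) = z(0.394) = -0.2689
z(H) = z(FA) + d' = -0.2689 + 0.45 = 0.1811
hit rate = Φ(0.1811) = 0.5719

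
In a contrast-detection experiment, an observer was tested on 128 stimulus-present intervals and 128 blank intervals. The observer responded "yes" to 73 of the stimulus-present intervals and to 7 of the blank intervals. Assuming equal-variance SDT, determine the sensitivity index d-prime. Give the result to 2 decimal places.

d-prime = 1.78

H = 73/128 = 0.5703
FA = 7/128 = 0.0547
Φ⁻¹(H) = 0.1771
Φ⁻¹(FA) = -1.6009
d' = z(H) − z(FA) = 0.1771 − (-1.6009) = 1.7780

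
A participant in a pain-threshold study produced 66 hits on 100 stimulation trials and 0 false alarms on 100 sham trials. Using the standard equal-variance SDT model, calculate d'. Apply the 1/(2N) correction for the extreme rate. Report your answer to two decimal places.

The false-alarm rate is 0/100 = 0, so apply the 1/(2N) correction: FA → 1/(2·100) = 0.00500.
z(H) = z(0.66000) = 0.412
z(FA) = z(0.00500) = -2.576
d' = 0.412 − (-2.576) = 2.988

d' = 2.99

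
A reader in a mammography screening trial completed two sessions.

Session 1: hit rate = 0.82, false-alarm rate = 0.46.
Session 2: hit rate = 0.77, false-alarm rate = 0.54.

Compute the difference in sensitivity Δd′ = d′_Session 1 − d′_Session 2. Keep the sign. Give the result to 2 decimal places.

Session 1: z(0.82) = 0.915, z(0.46) = -0.100, d' = 1.015
Session 2: z(0.77) = 0.739, z(0.54) = 0.100, d' = 0.639
Δd' = d'_Session 1 − d'_Session 2 = 1.015 − 0.639 = 0.376
Session 1 has the higher sensitivity.

Δd′ = 0.38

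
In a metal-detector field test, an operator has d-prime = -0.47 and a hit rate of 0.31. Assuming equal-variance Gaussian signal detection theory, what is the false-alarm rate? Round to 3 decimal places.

false-alarm rate = 0.490

z(hit rate) = z(0.31) = -0.4959
z(FA) = z(H) − d' = -0.4959 − (-0.47) = -0.0259
false-alarm rate = Φ(-0.0259) = 0.4897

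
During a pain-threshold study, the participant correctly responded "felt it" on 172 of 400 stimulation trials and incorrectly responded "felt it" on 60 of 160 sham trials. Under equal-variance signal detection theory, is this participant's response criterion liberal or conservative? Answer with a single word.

conservative

z(H) = -0.176, z(FA) = -0.319
c = −½·(z(H) + z(FA)) = 0.2475
c > 0 → conservative criterion (biased toward responding “no”).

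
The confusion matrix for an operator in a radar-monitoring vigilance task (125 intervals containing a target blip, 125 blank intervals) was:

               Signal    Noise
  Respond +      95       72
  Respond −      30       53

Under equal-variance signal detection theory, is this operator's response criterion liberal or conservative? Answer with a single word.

liberal

z(H) = 0.706, z(FA) = 0.192
c = −½·(z(H) + z(FA)) = -0.449
c < 0 → liberal criterion (biased toward responding “yes”).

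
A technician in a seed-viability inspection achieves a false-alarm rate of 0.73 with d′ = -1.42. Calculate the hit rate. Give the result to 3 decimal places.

z(false-alarm rate) = z(0.73) = 0.6128
z(H) = z(FA) + d' = 0.6128 + (-1.42) = -0.8072
hit rate = Φ(-0.8072) = 0.2098

hit rate = 0.210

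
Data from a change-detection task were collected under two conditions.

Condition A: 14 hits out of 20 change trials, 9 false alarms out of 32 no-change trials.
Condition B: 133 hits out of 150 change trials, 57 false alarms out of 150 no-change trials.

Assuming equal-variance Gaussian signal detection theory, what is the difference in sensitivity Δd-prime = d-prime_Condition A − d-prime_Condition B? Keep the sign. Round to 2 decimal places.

Δd-prime = -0.41

Condition A: z(0.7000) = 0.524, z(0.2812) = -0.579, d' = 1.103
Condition B: z(0.8867) = 1.209, z(0.3800) = -0.305, d' = 1.514
Δd' = d'_Condition A − d'_Condition B = 1.103 − 1.514 = -0.411
Condition B has the higher sensitivity.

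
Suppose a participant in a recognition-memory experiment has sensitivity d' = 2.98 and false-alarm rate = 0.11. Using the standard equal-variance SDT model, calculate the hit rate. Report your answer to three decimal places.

hit rate = 0.960

z(false-alarm rate) = z(0.11) = -1.2265
z(H) = z(FA) + d' = -1.2265 + 2.98 = 1.7535
hit rate = Φ(1.7535) = 0.9602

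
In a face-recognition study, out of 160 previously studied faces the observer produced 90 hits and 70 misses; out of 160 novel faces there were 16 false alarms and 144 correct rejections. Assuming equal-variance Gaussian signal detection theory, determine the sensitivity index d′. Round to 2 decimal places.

d′ = 1.44

H = 90/160 = 0.5625
FA = 16/160 = 0.1000
z(H) = 0.157
z(FA) = -1.282
d' = z(H) − z(FA) = 0.157 − (-1.282) = 1.439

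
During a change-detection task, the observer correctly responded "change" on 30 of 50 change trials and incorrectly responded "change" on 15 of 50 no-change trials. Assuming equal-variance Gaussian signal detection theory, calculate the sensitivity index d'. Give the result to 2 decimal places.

H = 30/50 = 0.6000
FA = 15/50 = 0.3000
z(0.6000) = 0.253, z(0.3000) = -0.524
d' = z(H) − z(FA) = 0.253 − (-0.524) = 0.777

d' = 0.78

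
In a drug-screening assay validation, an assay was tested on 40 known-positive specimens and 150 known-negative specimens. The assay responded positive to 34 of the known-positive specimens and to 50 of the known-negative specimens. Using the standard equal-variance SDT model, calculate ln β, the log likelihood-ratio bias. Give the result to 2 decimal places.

ln β = -0.44

H = 34/40 = 0.8500
FA = 50/150 = 0.3333
z(H) = z(0.8500) = 1.036
z(FA) = z(0.3333) = -0.431
ln β = −½·[z(H)² − z(FA)²] = −0.5 × (1.073 − 0.186) = -0.4435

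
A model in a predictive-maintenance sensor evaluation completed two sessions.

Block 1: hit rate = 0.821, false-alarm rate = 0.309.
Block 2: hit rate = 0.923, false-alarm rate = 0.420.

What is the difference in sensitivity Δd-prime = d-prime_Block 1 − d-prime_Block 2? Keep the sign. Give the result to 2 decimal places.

Block 1: z(0.821) = 0.919, z(0.309) = -0.499, d' = 1.418
Block 2: z(0.923) = 1.426, z(0.420) = -0.202, d' = 1.628
Δd' = d'_Block 1 − d'_Block 2 = 1.418 − 1.628 = -0.210
Block 2 has the higher sensitivity.

Δd-prime = -0.21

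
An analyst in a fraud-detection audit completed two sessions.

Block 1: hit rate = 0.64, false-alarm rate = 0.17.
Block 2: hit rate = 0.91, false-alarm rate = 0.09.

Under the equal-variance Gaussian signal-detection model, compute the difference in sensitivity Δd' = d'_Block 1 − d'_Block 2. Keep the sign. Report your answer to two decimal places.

Δd' = -1.37

Block 1: z(0.64) = 0.358, z(0.17) = -0.954, d' = 1.312
Block 2: z(0.91) = 1.341, z(0.09) = -1.341, d' = 2.682
Δd' = d'_Block 1 − d'_Block 2 = 1.312 − 2.682 = -1.370
Block 2 has the higher sensitivity.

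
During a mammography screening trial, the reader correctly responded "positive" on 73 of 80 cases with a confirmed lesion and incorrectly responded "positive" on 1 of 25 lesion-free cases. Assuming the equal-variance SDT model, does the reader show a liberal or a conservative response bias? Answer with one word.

z(H) = 1.356, z(FA) = -1.751
c = −½·(z(H) + z(FA)) = 0.1975
c > 0 → conservative criterion (biased toward responding “no”).

conservative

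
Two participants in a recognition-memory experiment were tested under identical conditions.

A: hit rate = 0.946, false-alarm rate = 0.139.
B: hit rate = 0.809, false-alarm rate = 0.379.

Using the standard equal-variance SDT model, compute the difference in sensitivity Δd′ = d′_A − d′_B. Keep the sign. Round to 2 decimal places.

Δd′ = 1.51

A: z(0.946) = 1.607, z(0.139) = -1.085, d' = 2.692
B: z(0.809) = 0.874, z(0.379) = -0.308, d' = 1.182
Δd' = d'_A − d'_B = 2.692 − 1.182 = 1.510
A has the higher sensitivity.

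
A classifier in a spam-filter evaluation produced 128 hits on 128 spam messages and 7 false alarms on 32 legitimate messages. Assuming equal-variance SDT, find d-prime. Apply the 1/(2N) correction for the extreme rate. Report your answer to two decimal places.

The hit rate is 128/128 = 1, so apply the 1/(2N) correction: H → 1 − 1/(2·128) = 0.99609.
z(H) = z(0.99609) = 2.660
z(FA) = z(0.21875) = -0.776
d' = 2.660 − (-0.776) = 3.436

d-prime = 3.44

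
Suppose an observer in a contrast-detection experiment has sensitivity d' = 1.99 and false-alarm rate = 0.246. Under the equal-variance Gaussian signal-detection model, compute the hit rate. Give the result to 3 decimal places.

z(false-alarm rate) = z(0.246) = -0.6871
z(H) = z(FA) + d' = -0.6871 + 1.99 = 1.3029
hit rate = Φ(1.3029) = 0.9037

hit rate = 0.904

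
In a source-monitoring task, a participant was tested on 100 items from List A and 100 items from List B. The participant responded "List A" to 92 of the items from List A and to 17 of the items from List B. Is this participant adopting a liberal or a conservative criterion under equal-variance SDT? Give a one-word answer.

z(H) = 1.405, z(FA) = -0.954
c = −½·(z(H) + z(FA)) = -0.2255
c < 0 → liberal criterion (biased toward responding “yes”).

liberal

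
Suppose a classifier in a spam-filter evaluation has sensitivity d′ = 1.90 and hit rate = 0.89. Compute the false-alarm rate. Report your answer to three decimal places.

z(hit rate) = z(0.89) = 1.2265
z(FA) = z(H) − d' = 1.2265 − 1.90 = -0.6735
false-alarm rate = Φ(-0.6735) = 0.2503

false-alarm rate = 0.250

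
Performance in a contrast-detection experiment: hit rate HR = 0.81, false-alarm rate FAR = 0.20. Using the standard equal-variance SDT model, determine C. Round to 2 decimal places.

C = -0.02

z(0.81) = 0.8779, z(0.20) = -0.8416
c = −½·[z(H) + z(FA)] = −0.5 × (0.8779 + (-0.8416)) = -0.01815
c < 0: the observer has a liberal response bias.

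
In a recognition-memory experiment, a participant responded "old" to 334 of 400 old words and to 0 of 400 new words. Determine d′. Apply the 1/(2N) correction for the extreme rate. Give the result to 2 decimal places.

d′ = 4.00

The false-alarm rate is 0/400 = 0, so apply the 1/(2N) correction: FA → 1/(2·400) = 0.00125.
z(H) = z(0.83500) = 0.974
z(FA) = z(0.00125) = -3.023
d' = 0.974 − (-3.023) = 3.997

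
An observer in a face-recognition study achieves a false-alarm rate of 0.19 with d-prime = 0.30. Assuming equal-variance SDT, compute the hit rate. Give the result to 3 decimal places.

z(false-alarm rate) = z(0.19) = -0.8779
z(H) = z(FA) + d' = -0.8779 + 0.30 = -0.5779
hit rate = Φ(-0.5779) = 0.2817

hit rate = 0.282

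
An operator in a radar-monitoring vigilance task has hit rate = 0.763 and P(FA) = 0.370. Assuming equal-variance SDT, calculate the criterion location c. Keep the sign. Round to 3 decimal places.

c = -0.192

Φ⁻¹(H) = 0.7160
Φ⁻¹(FA) = -0.3319
c = −½·[z(H) + z(FA)] = −0.5 × (0.7160 + (-0.3319)) = -0.19205
c < 0: the operator has a liberal response bias.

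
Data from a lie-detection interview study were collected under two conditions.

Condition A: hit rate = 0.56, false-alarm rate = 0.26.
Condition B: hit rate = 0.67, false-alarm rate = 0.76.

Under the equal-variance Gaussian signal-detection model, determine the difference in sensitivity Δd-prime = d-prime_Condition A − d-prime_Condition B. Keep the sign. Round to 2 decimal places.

Condition A: z(0.56) = 0.151, z(0.26) = -0.643, d' = 0.794
Condition B: z(0.67) = 0.440, z(0.76) = 0.706, d' = -0.266
Δd' = d'_Condition A − d'_Condition B = 0.794 − (-0.266) = 1.060
Condition A has the higher sensitivity.

Δd-prime = 1.06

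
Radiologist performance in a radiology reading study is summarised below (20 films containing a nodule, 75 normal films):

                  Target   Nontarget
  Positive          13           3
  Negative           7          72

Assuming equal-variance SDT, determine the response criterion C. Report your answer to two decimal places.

H = 13/20 = 0.6500
FA = 3/75 = 0.0400
z(H) = z(0.6500) = 0.3853
z(FA) = z(0.0400) = -1.7507
c = −½·[z(H) + z(FA)] = −0.5 × (0.3853 + (-1.7507)) = 0.6827
c > 0: the radiologist has a conservative response bias.

C = 0.68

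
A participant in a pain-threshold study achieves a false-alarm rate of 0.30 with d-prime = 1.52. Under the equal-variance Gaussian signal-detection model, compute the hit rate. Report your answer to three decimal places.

hit rate = 0.840

z(false-alarm rate) = z(0.30) = -0.5244
z(H) = z(FA) + d' = -0.5244 + 1.52 = 0.9956
hit rate = Φ(0.9956) = 0.8403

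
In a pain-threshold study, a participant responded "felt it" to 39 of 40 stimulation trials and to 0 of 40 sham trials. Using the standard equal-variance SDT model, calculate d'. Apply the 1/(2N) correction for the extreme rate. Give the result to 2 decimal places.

d' = 4.20

The false-alarm rate is 0/40 = 0, so apply the 1/(2N) correction: FA → 1/(2·40) = 0.01250.
z(H) = z(0.97500) = 1.960
z(FA) = z(0.01250) = -2.241
d' = 1.960 − (-2.241) = 4.201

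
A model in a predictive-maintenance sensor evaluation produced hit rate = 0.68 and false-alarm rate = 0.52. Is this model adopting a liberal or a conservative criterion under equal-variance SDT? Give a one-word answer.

z(H) = 0.468, z(FA) = 0.050
c = −½·(z(H) + z(FA)) = -0.259
c < 0 → liberal criterion (biased toward responding “yes”).

liberal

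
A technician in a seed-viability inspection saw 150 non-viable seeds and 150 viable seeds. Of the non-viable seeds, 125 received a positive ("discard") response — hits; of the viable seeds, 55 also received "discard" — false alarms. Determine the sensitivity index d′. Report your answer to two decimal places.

d′ = 1.31

H = 125/150 = 0.8333
FA = 55/150 = 0.3667
z(H) = 0.9673
z(FA) = -0.3406
d' = z(H) − z(FA) = 0.9673 − (-0.3406) = 1.3079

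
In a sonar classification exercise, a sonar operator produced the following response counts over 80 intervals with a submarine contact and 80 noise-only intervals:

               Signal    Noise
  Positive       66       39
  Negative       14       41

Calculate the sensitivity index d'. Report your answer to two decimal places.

d' = 0.97

H = 66/80 = 0.8250
FA = 39/80 = 0.4875
z(H) = z(0.8250) = 0.935
z(FA) = z(0.4875) = -0.031
d' = z(H) − z(FA) = 0.935 − (-0.031) = 0.966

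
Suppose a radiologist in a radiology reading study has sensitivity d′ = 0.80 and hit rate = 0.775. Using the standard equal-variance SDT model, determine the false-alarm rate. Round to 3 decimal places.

false-alarm rate = 0.482

z(hit rate) = z(0.775) = 0.7554
z(FA) = z(H) − d' = 0.7554 − 0.80 = -0.0446
false-alarm rate = Φ(-0.0446) = 0.4822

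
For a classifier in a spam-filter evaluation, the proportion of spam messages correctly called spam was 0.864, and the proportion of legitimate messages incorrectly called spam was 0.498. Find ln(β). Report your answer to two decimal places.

ln β = -0.60

z(H) = 1.098
z(FA) = -0.005
ln β = −½·[z(H)² − z(FA)²] = −0.5 × (1.206 − 0.000) = -0.603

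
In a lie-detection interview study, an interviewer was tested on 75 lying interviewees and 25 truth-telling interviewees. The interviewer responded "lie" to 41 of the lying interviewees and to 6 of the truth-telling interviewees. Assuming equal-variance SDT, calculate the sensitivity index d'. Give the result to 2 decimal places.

H = 41/75 = 0.5467
FA = 6/25 = 0.2400
Φ⁻¹(H) = 0.117
Φ⁻¹(FA) = -0.706
d' = z(H) − z(FA) = 0.117 − (-0.706) = 0.823

d' = 0.82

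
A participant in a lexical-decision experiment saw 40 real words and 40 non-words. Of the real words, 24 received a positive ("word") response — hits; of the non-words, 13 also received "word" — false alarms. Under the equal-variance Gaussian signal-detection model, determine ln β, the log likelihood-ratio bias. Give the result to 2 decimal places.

ln β = 0.07

H = 24/40 = 0.6000
FA = 13/40 = 0.3250
z(0.6000) = 0.253, z(0.3250) = -0.454
ln β = −½·[z(H)² − z(FA)²] = −0.5 × (0.064 − 0.206) = 0.071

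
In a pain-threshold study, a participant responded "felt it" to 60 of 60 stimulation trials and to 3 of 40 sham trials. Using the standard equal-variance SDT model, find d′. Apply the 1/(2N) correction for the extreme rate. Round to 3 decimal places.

d′ = 3.834

The hit rate is 60/60 = 1, so apply the 1/(2N) correction: H → 1 − 1/(2·60) = 0.99167.
z(H) = z(0.99167) = 2.3941
z(FA) = z(0.07500) = -1.4395
d' = 2.3941 − (-1.4395) = 3.8336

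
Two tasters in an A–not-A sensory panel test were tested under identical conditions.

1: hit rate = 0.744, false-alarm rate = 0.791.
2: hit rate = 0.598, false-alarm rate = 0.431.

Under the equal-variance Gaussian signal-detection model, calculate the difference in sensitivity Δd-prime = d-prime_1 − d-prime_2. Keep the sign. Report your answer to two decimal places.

1: z(0.744) = 0.656, z(0.791) = 0.810, d' = -0.154
2: z(0.598) = 0.248, z(0.431) = -0.174, d' = 0.422
Δd' = d'_1 − d'_2 = -0.154 − 0.422 = -0.576
2 has the higher sensitivity.

Δd-prime = -0.58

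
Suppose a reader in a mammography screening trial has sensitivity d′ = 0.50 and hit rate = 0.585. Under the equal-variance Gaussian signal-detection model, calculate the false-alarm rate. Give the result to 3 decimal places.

z(hit rate) = z(0.585) = 0.2147
z(FA) = z(H) − d' = 0.2147 − 0.50 = -0.2853
false-alarm rate = Φ(-0.2853) = 0.3877

false-alarm rate = 0.388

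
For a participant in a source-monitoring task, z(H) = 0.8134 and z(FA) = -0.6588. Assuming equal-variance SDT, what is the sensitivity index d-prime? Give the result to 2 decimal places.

d-prime = 1.47

d' = z(H) − z(FA) = 0.8134 − (-0.6588) = 1.4722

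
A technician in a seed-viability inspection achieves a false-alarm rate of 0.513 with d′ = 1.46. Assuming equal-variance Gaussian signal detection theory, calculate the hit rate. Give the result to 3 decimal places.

hit rate = 0.932

z(false-alarm rate) = z(0.513) = 0.0326
z(H) = z(FA) + d' = 0.0326 + 1.46 = 1.4926
hit rate = Φ(1.4926) = 0.9322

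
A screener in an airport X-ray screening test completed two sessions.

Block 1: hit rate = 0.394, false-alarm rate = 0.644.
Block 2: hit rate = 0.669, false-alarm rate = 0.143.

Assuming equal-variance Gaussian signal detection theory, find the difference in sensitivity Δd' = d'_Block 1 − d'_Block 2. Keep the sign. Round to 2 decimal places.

Δd' = -2.14

Block 1: z(0.394) = -0.269, z(0.644) = 0.369, d' = -0.638
Block 2: z(0.669) = 0.437, z(0.143) = -1.067, d' = 1.504
Δd' = d'_Block 1 − d'_Block 2 = -0.638 − 1.504 = -2.142
Block 2 has the higher sensitivity.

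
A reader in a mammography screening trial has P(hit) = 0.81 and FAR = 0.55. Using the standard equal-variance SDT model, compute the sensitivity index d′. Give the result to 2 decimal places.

z(0.81) = 0.878, z(0.55) = 0.126
d' = z(H) − z(FA) = 0.878 − 0.126 = 0.752

d′ = 0.75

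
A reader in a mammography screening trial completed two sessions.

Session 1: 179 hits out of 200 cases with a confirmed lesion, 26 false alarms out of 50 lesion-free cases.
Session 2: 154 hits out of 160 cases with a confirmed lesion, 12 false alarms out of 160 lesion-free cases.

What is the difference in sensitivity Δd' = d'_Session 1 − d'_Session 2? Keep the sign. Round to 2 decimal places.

Δd' = -2.02

Session 1: z(0.8950) = 1.254, z(0.5200) = 0.050, d' = 1.204
Session 2: z(0.9625) = 1.780, z(0.0750) = -1.440, d' = 3.220
Δd' = d'_Session 1 − d'_Session 2 = 1.204 − 3.220 = -2.016
Session 2 has the higher sensitivity.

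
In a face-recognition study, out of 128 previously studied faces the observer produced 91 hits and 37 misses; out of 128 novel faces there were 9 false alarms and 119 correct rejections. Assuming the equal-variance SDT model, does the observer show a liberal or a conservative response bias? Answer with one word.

z(H) = 0.556, z(FA) = -1.473
c = −½·(z(H) + z(FA)) = 0.4585
c > 0 → conservative criterion (biased toward responding “no”).

conservative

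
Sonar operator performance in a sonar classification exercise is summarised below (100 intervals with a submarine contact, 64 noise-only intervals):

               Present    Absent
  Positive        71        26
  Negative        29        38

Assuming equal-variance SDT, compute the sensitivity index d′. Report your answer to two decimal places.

d′ = 0.79

H = 71/100 = 0.7100
FA = 26/64 = 0.4062
z(0.7100) = 0.5534, z(0.4062) = -0.2373
d' = z(H) − z(FA) = 0.5534 − (-0.2373) = 0.7907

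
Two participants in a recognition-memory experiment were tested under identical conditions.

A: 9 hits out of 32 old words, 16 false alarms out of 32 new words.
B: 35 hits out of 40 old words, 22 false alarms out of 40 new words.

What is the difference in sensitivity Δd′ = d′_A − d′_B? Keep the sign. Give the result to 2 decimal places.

Δd′ = -1.60

A: z(0.2812) = -0.579, z(0.5000) = 0.000, d' = -0.579
B: z(0.8750) = 1.150, z(0.5500) = 0.126, d' = 1.024
Δd' = d'_A − d'_B = -0.579 − 1.024 = -1.603
B has the higher sensitivity.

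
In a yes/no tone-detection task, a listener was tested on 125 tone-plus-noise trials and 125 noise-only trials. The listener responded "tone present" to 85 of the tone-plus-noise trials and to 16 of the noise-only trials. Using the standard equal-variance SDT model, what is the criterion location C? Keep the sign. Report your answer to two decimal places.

C = 0.33

H = 85/125 = 0.6800
FA = 16/125 = 0.1280
z(H) = z(0.6800) = 0.4677
z(FA) = z(0.1280) = -1.1359
c = −½·[z(H) + z(FA)] = −0.5 × (0.4677 + (-1.1359)) = 0.3341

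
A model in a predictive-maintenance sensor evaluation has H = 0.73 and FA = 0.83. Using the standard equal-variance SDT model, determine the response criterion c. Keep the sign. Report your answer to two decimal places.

z(H) = z(0.73) = 0.613
z(FA) = z(0.83) = 0.954
c = −½·[z(H) + z(FA)] = −0.5 × (0.613 + 0.954) = -0.7835

c = -0.78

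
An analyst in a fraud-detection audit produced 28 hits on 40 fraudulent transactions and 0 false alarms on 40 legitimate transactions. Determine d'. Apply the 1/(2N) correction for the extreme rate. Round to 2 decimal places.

The false-alarm rate is 0/40 = 0, so apply the 1/(2N) correction: FA → 1/(2·40) = 0.01250.
z(H) = z(0.70000) = 0.524
z(FA) = z(0.01250) = -2.241
d' = 0.524 − (-2.241) = 2.765

d' = 2.77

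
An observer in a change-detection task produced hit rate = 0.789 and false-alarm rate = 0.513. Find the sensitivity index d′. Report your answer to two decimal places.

Φ⁻¹(H) = Φ⁻¹(0.789) = 0.8030
Φ⁻¹(FA) = Φ⁻¹(0.513) = 0.0326
d' = z(H) − z(FA) = 0.8030 − 0.0326 = 0.7704

d′ = 0.77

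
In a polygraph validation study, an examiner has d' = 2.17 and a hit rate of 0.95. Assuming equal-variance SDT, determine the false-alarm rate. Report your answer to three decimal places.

z(hit rate) = z(0.95) = 1.6449
z(FA) = z(H) − d' = 1.6449 − 2.17 = -0.5251
false-alarm rate = Φ(-0.5251) = 0.2998

false-alarm rate = 0.300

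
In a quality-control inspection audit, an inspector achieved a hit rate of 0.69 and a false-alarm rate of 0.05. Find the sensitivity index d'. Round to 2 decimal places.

z(H) = z(0.69) = 0.496
z(FA) = z(0.05) = -1.645
d' = z(H) − z(FA) = 0.496 − (-1.645) = 2.141

d' = 2.14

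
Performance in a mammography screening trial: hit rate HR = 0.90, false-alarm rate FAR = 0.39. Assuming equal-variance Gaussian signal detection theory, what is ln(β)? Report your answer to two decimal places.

z(H) = z(0.90) = 1.282
z(FA) = z(0.39) = -0.279
ln β = −½·[z(H)² − z(FA)²] = −0.5 × (1.644 − 0.078) = -0.783

ln β = -0.78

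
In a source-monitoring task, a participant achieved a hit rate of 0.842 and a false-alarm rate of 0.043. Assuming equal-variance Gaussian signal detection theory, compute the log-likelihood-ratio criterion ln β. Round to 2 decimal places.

ln β = 0.97

z(0.842) = 1.003, z(0.043) = -1.717
ln β = −½·[z(H)² − z(FA)²] = −0.5 × (1.006 − 2.948) = 0.971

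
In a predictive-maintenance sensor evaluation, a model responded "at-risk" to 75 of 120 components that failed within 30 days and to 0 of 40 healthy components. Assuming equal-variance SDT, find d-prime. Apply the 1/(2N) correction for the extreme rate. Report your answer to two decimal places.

d-prime = 2.56

The false-alarm rate is 0/40 = 0, so apply the 1/(2N) correction: FA → 1/(2·40) = 0.01250.
z(H) = z(0.62500) = 0.319
z(FA) = z(0.01250) = -2.241
d' = 0.319 − (-2.241) = 2.560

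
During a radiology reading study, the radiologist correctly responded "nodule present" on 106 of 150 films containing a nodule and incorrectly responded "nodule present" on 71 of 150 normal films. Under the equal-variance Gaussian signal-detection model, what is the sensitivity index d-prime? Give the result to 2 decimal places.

d-prime = 0.61

H = 106/150 = 0.7067
FA = 71/150 = 0.4733
Φ⁻¹(0.7067) = 0.5438, Φ⁻¹(0.4733) = -0.0670
d' = z(H) − z(FA) = 0.5438 − (-0.0670) = 0.6108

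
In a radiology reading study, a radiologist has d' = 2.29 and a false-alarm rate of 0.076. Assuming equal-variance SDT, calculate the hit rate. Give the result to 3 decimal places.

z(false-alarm rate) = z(0.076) = -1.4325
z(H) = z(FA) + d' = -1.4325 + 2.29 = 0.8575
hit rate = Φ(0.8575) = 0.8044

hit rate = 0.804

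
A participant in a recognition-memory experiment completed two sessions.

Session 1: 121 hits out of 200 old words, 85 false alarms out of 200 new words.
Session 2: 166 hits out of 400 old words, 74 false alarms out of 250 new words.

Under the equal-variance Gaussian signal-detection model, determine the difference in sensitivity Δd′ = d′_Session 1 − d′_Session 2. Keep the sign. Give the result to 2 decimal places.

Δd′ = 0.13

Session 1: z(0.6050) = 0.266, z(0.4250) = -0.189, d' = 0.455
Session 2: z(0.4150) = -0.215, z(0.2960) = -0.536, d' = 0.321
Δd' = d'_Session 1 − d'_Session 2 = 0.455 − 0.321 = 0.134
Session 1 has the higher sensitivity.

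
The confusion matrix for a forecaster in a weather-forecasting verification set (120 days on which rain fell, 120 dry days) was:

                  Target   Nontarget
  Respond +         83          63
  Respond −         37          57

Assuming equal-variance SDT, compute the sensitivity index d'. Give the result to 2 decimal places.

H = 83/120 = 0.6917
FA = 63/120 = 0.5250
Φ⁻¹(H) = 0.501
Φ⁻¹(FA) = 0.063
d' = z(H) − z(FA) = 0.501 − 0.063 = 0.438

d' = 0.44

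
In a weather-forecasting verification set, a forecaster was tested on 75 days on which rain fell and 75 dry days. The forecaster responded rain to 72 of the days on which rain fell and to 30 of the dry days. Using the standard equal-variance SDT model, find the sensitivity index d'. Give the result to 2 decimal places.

H = 72/75 = 0.9600
FA = 30/75 = 0.4000
Φ⁻¹(H) = Φ⁻¹(0.9600) = 1.7507
Φ⁻¹(FA) = Φ⁻¹(0.4000) = -0.2533
d' = z(H) − z(FA) = 1.7507 − (-0.2533) = 2.0040

d' = 2.00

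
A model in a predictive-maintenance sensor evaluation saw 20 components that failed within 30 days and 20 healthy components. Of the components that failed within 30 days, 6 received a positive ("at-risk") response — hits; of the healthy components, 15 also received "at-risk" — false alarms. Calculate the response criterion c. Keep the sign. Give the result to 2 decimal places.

H = 6/20 = 0.3000
FA = 15/20 = 0.7500
z(H) = z(0.3000) = -0.524
z(FA) = z(0.7500) = 0.674
c = −½·[z(H) + z(FA)] = −0.5 × (-0.524 + 0.674) = -0.075
c < 0: the model has a liberal response bias.

c = -0.08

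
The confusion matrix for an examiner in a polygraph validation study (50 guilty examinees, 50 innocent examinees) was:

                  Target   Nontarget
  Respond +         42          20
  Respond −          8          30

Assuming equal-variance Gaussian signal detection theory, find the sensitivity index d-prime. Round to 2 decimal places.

d-prime = 1.25

H = 42/50 = 0.8400
FA = 20/50 = 0.4000
z(0.8400) = 0.994, z(0.4000) = -0.253
d' = z(H) − z(FA) = 0.994 − (-0.253) = 1.247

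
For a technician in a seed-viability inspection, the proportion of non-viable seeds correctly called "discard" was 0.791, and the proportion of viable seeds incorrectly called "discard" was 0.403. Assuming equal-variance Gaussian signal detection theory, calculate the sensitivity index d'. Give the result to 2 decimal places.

Φ⁻¹(H) = Φ⁻¹(0.791) = 0.8099
Φ⁻¹(FA) = Φ⁻¹(0.403) = -0.2456
d' = z(H) − z(FA) = 0.8099 − (-0.2456) = 1.0555

d' = 1.06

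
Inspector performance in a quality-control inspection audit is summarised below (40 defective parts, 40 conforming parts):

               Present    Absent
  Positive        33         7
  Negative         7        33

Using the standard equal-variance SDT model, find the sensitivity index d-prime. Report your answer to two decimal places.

H = 33/40 = 0.8250
FA = 7/40 = 0.1750
Φ⁻¹(H) = Φ⁻¹(0.8250) = 0.9346
Φ⁻¹(FA) = Φ⁻¹(0.1750) = -0.9346
d' = z(H) − z(FA) = 0.9346 − (-0.9346) = 1.8692

d-prime = 1.87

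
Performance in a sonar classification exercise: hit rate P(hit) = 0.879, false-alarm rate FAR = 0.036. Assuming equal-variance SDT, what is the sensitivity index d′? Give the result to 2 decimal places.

z(H) = z(0.879) = 1.170
z(FA) = z(0.036) = -1.799
d' = z(H) − z(FA) = 1.170 − (-1.799) = 2.969

d′ = 2.97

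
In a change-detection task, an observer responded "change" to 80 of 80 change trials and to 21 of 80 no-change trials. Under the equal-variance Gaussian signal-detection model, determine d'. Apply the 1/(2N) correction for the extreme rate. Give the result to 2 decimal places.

The hit rate is 80/80 = 1, so apply the 1/(2N) correction: H → 1 − 1/(2·80) = 0.99375.
z(H) = z(0.99375) = 2.498
z(FA) = z(0.26250) = -0.636
d' = 2.498 − (-0.636) = 3.134

d' = 3.13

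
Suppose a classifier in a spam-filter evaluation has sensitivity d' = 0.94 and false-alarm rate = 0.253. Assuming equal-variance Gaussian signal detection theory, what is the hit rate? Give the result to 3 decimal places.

z(false-alarm rate) = z(0.253) = -0.6651
z(H) = z(FA) + d' = -0.6651 + 0.94 = 0.2749
hit rate = Φ(0.2749) = 0.6083

hit rate = 0.608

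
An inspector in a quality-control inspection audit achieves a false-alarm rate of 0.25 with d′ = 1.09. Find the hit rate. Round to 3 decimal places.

hit rate = 0.661

z(false-alarm rate) = z(0.25) = -0.6745
z(H) = z(FA) + d' = -0.6745 + 1.09 = 0.4155
hit rate = Φ(0.4155) = 0.6611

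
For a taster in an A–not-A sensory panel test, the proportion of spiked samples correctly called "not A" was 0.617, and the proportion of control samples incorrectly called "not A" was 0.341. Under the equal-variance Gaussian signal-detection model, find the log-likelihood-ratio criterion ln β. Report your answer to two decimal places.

z(H) = 0.298
z(FA) = -0.410
ln β = −½·[z(H)² − z(FA)²] = −0.5 × (0.089 − 0.168) = 0.0395

ln β = 0.04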